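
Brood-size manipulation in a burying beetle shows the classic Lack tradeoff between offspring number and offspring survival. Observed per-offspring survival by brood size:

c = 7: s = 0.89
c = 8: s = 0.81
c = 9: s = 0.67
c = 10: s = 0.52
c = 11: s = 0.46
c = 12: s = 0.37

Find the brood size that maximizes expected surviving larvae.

Expected surviving larvae = c × s(c):
  c=7: 7 × 0.89 = 6.230
  c=8: 8 × 0.81 = 6.480
  c=9: 9 × 0.67 = 6.030
  c=10: 10 × 0.52 = 5.200
  c=11: 11 × 0.46 = 5.060
  c=12: 12 × 0.37 = 4.440
Maximum at c = 8 (6.480 surviving larvae).

8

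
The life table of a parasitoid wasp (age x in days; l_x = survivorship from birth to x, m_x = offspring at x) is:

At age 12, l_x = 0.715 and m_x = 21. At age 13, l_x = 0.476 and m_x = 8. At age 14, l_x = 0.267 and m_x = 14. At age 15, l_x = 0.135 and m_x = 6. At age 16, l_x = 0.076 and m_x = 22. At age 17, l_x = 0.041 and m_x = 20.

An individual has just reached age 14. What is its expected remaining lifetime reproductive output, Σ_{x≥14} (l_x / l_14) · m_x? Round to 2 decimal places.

l_14 = 0.267. Conditional survival from age 14 to x is l_x / l_14.
  x=14: (0.267/0.267) × 14 = 14.0000
  x=15: (0.135/0.267) × 6 = 3.0337
  x=16: (0.076/0.267) × 22 = 6.2622
  x=17: (0.041/0.267) × 20 = 3.0712
Sum = 14.0000 + 3.0337 + 6.2622 + 3.0712 = 26.3670

26.37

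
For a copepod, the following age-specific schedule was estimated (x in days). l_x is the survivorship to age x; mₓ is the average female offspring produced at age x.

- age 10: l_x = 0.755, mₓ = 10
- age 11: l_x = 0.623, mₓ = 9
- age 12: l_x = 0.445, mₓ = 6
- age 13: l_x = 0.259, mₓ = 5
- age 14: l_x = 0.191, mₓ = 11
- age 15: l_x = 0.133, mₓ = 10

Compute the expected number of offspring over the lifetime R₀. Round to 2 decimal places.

R₀ = Σ l_x mₓ:
  age 10: 0.755 × 10 = 7.5500
  age 11: 0.623 × 9 = 5.6070
  age 12: 0.445 × 6 = 2.6700
  age 13: 0.259 × 5 = 1.2950
  age 14: 0.191 × 11 = 2.1010
  age 15: 0.133 × 10 = 1.3300
R₀ = 7.5500 + 5.6070 + 2.6700 + 1.2950 + 2.1010 + 1.3300 = 20.5530

20.55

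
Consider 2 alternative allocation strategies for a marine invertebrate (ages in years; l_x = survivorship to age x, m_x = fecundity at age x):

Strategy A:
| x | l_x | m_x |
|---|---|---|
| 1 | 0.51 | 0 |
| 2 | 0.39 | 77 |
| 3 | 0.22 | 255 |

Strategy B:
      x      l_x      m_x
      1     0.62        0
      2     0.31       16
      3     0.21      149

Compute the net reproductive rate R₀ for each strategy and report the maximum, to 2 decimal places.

Strategy A: R₀ = 0.51×0 + 0.39×77 + 0.22×255 = 86.1300
Strategy B: R₀ = 0.62×0 + 0.31×16 + 0.21×149 = 36.2500
Highest R₀: strategy A with 86.1300.

86.13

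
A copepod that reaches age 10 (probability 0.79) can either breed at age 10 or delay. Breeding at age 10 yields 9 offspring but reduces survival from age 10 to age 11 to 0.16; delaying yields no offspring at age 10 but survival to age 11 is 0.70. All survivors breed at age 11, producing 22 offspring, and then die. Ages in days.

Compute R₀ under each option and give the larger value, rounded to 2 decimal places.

12.17

breed at age 10: R₀ = 0.79 × (9 + 0.16 × 22) = 0.79 × 12.5200 = 9.8908
delay to age 11: R₀ = 0.79 × (0.70 × 22) = 0.79 × 15.4000 = 12.1660
Higher: delay to age 11 (12.1660).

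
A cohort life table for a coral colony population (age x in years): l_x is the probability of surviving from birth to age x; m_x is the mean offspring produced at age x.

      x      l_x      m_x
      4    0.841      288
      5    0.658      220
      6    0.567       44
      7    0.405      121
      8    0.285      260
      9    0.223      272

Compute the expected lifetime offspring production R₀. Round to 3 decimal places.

595.677

R₀ = Σ l_x m_x:
  age 4: 0.841 × 288 = 242.2080
  age 5: 0.658 × 220 = 144.7600
  age 6: 0.567 × 44 = 24.9480
  age 7: 0.405 × 121 = 49.0050
  age 8: 0.285 × 260 = 74.1000
  age 9: 0.223 × 272 = 60.6560
R₀ = 242.2080 + 144.7600 + 24.9480 + 49.0050 + 74.1000 + 60.6560 = 595.6770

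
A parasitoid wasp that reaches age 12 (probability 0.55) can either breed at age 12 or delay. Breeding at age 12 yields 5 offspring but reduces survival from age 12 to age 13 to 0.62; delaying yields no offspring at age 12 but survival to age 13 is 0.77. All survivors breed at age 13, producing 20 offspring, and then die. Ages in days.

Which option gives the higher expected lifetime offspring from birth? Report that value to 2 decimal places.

breed at age 12: R₀ = 0.55 × (5 + 0.62 × 20) = 0.55 × 17.4000 = 9.5700
delay to age 13: R₀ = 0.55 × (0.77 × 20) = 0.55 × 15.4000 = 8.4700
Higher: breed at age 12 (9.5700).

9.57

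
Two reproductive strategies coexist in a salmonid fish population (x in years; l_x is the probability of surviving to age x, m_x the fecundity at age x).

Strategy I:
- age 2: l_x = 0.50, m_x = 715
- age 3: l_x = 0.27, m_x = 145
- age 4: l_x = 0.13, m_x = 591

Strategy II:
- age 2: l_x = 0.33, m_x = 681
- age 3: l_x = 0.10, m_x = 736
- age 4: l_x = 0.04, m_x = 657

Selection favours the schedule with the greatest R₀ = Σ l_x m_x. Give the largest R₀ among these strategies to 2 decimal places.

473.48

Strategy I: R₀ = 0.50×715 + 0.27×145 + 0.13×591 = 473.4800
Strategy II: R₀ = 0.33×681 + 0.10×736 + 0.04×657 = 324.6100
Highest R₀: strategy I with 473.4800.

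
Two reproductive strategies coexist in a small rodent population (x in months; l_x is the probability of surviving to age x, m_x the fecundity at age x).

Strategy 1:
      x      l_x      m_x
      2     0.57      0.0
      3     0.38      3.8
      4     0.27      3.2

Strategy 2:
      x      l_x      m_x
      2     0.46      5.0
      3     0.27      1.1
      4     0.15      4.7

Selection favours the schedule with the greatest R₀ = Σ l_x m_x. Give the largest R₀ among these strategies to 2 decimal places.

Strategy 1: R₀ = 0.57×0.0 + 0.38×3.8 + 0.27×3.2 = 2.3080
Strategy 2: R₀ = 0.46×5.0 + 0.27×1.1 + 0.15×4.7 = 3.3020
Highest R₀: strategy 2 with 3.3020.

3.30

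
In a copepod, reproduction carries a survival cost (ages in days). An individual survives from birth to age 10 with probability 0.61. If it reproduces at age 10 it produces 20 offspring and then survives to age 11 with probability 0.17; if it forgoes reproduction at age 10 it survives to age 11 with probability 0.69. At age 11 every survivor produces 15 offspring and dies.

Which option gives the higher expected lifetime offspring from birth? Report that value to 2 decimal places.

13.76

breed at age 10: R₀ = 0.61 × (20 + 0.17 × 15) = 0.61 × 22.5500 = 13.7555
delay to age 11: R₀ = 0.61 × (0.69 × 15) = 0.61 × 10.3500 = 6.3135
Higher: breed at age 10 (13.7555).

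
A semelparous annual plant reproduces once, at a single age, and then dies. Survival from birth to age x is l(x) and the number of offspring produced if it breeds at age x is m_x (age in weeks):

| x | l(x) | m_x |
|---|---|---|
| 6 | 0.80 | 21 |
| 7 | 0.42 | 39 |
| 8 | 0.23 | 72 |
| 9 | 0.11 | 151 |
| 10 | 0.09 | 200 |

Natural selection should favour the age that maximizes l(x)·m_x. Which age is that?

10

Expected offspring if breeding at age x = l(x) × m_x:
  age 6: 0.80 × 21 = 16.800
  age 7: 0.42 × 39 = 16.380
  age 8: 0.23 × 72 = 16.560
  age 9: 0.11 × 151 = 16.610
  age 10: 0.09 × 200 = 18.000
Maximum at age 10 (18.000).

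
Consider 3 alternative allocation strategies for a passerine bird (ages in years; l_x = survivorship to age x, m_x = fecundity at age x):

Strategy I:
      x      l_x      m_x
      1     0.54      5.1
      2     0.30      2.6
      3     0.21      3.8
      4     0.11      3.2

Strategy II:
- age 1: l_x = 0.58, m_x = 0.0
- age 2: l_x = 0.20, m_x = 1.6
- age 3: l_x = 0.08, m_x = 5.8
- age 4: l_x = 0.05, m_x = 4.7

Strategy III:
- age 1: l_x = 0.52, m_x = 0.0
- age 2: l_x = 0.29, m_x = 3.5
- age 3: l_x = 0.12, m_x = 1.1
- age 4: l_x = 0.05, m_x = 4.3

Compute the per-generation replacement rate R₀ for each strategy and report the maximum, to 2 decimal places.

Strategy I: R₀ = 0.54×5.1 + 0.30×2.6 + 0.21×3.8 + 0.11×3.2 = 4.6840
Strategy II: R₀ = 0.58×0.0 + 0.20×1.6 + 0.08×5.8 + 0.05×4.7 = 1.0190
Strategy III: R₀ = 0.52×0.0 + 0.29×3.5 + 0.12×1.1 + 0.05×4.3 = 1.3620
Highest R₀: strategy I with 4.6840.

4.68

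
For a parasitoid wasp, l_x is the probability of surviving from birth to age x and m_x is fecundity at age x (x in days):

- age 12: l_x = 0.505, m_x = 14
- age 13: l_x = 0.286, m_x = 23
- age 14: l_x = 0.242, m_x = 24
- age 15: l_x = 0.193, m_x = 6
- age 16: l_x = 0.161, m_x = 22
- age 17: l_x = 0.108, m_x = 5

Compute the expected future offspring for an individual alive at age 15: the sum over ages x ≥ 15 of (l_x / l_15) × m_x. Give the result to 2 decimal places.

27.15

l_15 = 0.193. Conditional survival from age 15 to x is l_x / l_15.
  x=15: (0.193/0.193) × 6 = 6.0000
  x=16: (0.161/0.193) × 22 = 18.3523
  x=17: (0.108/0.193) × 5 = 2.7979
Sum = 6.0000 + 18.3523 + 2.7979 = 27.1503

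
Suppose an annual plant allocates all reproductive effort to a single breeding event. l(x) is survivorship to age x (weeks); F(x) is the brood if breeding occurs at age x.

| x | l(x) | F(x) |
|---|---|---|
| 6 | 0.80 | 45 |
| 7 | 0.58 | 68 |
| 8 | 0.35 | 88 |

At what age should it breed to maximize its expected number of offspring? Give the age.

Expected offspring if breeding at age x = l(x) × F(x):
  age 6: 0.80 × 45 = 36.000
  age 7: 0.58 × 68 = 39.440
  age 8: 0.35 × 88 = 30.800
Maximum at age 7 (39.440).

7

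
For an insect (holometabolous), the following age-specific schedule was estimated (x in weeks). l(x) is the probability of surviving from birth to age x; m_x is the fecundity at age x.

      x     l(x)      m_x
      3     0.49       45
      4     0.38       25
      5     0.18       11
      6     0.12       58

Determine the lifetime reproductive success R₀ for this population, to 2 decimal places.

R₀ = Σ l(x) m_x:
  age 3: 0.49 × 45 = 22.0500
  age 4: 0.38 × 25 = 9.5000
  age 5: 0.18 × 11 = 1.9800
  age 6: 0.12 × 58 = 6.9600
R₀ = 22.0500 + 9.5000 + 1.9800 + 6.9600 = 40.4900

40.49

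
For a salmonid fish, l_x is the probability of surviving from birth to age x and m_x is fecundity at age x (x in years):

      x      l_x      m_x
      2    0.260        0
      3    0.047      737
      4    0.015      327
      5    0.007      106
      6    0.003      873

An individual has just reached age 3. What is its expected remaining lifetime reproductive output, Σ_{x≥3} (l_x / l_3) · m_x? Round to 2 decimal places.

912.87

l_3 = 0.047. Conditional survival from age 3 to x is l_x / l_3.
  x=3: (0.047/0.047) × 737 = 737.0000
  x=4: (0.015/0.047) × 327 = 104.3617
  x=5: (0.007/0.047) × 106 = 15.7872
  x=6: (0.003/0.047) × 873 = 55.7234
Sum = 737.0000 + 104.3617 + 15.7872 + 55.7234 = 912.8723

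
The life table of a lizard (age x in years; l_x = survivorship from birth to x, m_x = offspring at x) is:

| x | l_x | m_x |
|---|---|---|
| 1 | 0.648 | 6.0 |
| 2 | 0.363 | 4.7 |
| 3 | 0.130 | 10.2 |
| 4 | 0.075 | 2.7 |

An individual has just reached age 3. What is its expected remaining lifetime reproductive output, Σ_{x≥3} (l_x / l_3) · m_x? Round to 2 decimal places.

l_3 = 0.130. Conditional survival from age 3 to x is l_x / l_3.
  x=3: (0.130/0.130) × 10.2 = 10.2000
  x=4: (0.075/0.130) × 2.7 = 1.5577
Sum = 10.2000 + 1.5577 = 11.7577

11.76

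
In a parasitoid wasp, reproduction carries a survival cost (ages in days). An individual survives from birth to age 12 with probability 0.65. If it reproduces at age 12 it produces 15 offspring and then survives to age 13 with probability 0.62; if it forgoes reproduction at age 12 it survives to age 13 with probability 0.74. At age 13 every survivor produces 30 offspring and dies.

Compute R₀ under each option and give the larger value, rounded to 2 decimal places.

breed at age 12: R₀ = 0.65 × (15 + 0.62 × 30) = 0.65 × 33.6000 = 21.8400
delay to age 13: R₀ = 0.65 × (0.74 × 30) = 0.65 × 22.2000 = 14.4300
Higher: breed at age 12 (21.8400).

21.84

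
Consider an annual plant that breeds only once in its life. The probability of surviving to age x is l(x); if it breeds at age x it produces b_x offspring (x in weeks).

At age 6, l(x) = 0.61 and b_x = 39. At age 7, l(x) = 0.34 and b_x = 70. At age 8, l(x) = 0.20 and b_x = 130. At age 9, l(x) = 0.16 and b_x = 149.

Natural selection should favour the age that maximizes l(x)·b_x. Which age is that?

8

Expected offspring if breeding at age x = l(x) × b_x:
  age 6: 0.61 × 39 = 23.790
  age 7: 0.34 × 70 = 23.800
  age 8: 0.20 × 130 = 26.000
  age 9: 0.16 × 149 = 23.840
Maximum at age 8 (26.000).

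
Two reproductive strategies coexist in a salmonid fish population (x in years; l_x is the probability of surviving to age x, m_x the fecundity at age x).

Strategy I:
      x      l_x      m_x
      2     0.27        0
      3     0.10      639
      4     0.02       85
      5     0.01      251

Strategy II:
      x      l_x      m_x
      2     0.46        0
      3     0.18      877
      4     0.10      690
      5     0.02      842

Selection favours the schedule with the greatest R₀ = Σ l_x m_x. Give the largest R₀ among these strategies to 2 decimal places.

Strategy I: R₀ = 0.27×0 + 0.10×639 + 0.02×85 + 0.01×251 = 68.1100
Strategy II: R₀ = 0.46×0 + 0.18×877 + 0.10×690 + 0.02×842 = 243.7000
Highest R₀: strategy II with 243.7000.

243.70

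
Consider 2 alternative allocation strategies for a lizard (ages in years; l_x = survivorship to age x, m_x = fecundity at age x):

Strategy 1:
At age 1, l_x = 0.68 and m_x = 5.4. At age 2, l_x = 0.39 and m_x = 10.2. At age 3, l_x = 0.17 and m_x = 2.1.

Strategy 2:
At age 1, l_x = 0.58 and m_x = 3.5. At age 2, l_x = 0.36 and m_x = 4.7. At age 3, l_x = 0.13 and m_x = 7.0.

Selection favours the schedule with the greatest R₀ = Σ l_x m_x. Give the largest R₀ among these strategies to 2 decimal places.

8.01

Strategy 1: R₀ = 0.68×5.4 + 0.39×10.2 + 0.17×2.1 = 8.0070
Strategy 2: R₀ = 0.58×3.5 + 0.36×4.7 + 0.13×7.0 = 4.6320
Highest R₀: strategy 1 with 8.0070.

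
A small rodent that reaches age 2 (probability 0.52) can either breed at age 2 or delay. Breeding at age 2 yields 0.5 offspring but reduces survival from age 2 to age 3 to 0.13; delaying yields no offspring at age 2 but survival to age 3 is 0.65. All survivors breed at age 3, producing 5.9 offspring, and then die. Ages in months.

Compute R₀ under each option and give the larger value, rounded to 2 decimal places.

1.99

breed at age 2: R₀ = 0.52 × (0.5 + 0.13 × 5.9) = 0.52 × 1.2670 = 0.6588
delay to age 3: R₀ = 0.52 × (0.65 × 5.9) = 0.52 × 3.8350 = 1.9942
Higher: delay to age 3 (1.9942).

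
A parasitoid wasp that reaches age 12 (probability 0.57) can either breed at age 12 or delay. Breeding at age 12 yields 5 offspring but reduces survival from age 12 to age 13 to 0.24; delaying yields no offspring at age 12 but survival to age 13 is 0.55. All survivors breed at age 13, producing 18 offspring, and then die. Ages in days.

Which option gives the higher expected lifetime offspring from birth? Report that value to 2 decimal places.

breed at age 12: R₀ = 0.57 × (5 + 0.24 × 18) = 0.57 × 9.3200 = 5.3124
delay to age 13: R₀ = 0.57 × (0.55 × 18) = 0.57 × 9.9000 = 5.6430
Higher: delay to age 13 (5.6430).

5.64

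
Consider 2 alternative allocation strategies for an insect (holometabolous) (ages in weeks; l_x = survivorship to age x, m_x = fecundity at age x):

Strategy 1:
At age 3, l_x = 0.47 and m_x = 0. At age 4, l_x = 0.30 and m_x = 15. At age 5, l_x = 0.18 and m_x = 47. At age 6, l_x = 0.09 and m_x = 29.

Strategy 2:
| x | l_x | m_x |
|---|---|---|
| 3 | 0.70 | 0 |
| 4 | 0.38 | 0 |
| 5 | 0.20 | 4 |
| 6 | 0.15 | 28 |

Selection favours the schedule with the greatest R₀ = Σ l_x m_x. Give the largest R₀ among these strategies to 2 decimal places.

Strategy 1: R₀ = 0.47×0 + 0.30×15 + 0.18×47 + 0.09×29 = 15.5700
Strategy 2: R₀ = 0.70×0 + 0.38×0 + 0.20×4 + 0.15×28 = 5.0000
Highest R₀: strategy 1 with 15.5700.

15.57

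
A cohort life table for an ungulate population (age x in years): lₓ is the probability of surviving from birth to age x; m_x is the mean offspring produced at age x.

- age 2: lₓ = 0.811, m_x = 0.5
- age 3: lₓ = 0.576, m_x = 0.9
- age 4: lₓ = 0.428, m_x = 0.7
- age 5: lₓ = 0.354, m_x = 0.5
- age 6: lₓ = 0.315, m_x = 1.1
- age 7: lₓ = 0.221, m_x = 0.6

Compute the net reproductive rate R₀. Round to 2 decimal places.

1.88

R₀ = Σ lₓ m_x:
  age 2: 0.811 × 0.5 = 0.4055
  age 3: 0.576 × 0.9 = 0.5184
  age 4: 0.428 × 0.7 = 0.2996
  age 5: 0.354 × 0.5 = 0.1770
  age 6: 0.315 × 1.1 = 0.3465
  age 7: 0.221 × 0.6 = 0.1326
R₀ = 0.4055 + 0.5184 + 0.2996 + 0.1770 + 0.3465 + 0.1326 = 1.8796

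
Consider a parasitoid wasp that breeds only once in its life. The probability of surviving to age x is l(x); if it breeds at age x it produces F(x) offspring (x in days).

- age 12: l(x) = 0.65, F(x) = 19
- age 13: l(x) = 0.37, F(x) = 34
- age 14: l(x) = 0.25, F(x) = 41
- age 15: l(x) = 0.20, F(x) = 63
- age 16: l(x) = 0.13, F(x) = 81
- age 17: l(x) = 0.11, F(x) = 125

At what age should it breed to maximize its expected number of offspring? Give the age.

17

Expected offspring if breeding at age x = l(x) × F(x):
  age 12: 0.65 × 19 = 12.350
  age 13: 0.37 × 34 = 12.580
  age 14: 0.25 × 41 = 10.250
  age 15: 0.20 × 63 = 12.600
  age 16: 0.13 × 81 = 10.530
  age 17: 0.11 × 125 = 13.750
Maximum at age 17 (13.750).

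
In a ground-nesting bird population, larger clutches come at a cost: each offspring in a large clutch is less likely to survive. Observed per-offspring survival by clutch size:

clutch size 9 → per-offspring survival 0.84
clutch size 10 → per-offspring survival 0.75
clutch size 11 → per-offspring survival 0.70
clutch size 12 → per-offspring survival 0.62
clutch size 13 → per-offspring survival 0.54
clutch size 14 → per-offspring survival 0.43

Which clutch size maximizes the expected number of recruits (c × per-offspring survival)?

Expected recruits = c × s(c):
  c=9: 9 × 0.84 = 7.560
  c=10: 10 × 0.75 = 7.500
  c=11: 11 × 0.70 = 7.700
  c=12: 12 × 0.62 = 7.440
  c=13: 13 × 0.54 = 7.020
  c=14: 14 × 0.43 = 6.020
Maximum at c = 11 (7.700 recruits).

11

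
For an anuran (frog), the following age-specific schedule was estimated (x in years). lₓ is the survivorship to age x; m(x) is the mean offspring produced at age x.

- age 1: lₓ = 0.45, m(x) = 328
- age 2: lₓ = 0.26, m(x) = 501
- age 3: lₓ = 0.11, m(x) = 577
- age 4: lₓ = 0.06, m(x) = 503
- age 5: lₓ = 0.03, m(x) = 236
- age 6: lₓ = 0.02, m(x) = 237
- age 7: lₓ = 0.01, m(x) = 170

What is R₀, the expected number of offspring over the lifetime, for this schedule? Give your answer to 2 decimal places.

R₀ = Σ lₓ m(x):
  age 1: 0.45 × 328 = 147.6000
  age 2: 0.26 × 501 = 130.2600
  age 3: 0.11 × 577 = 63.4700
  age 4: 0.06 × 503 = 30.1800
  age 5: 0.03 × 236 = 7.0800
  age 6: 0.02 × 237 = 4.7400
  age 7: 0.01 × 170 = 1.7000
R₀ = 147.6000 + 130.2600 + 63.4700 + 30.1800 + 7.0800 + 4.7400 + 1.7000 = 385.0300

385.03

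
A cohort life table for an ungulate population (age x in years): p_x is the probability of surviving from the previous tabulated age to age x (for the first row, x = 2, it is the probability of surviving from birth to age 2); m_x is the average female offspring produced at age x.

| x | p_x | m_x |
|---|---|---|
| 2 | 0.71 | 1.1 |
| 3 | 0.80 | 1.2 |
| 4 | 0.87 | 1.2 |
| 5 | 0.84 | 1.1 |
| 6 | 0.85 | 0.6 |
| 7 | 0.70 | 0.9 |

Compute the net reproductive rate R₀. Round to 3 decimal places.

2.946

Survivorship from birth: l_x = p_2·p_3·…·p_x.
  l_2 = 0.71000
  l_3 = 0.56800
  l_4 = 0.49416
  l_5 = 0.41509
  l_6 = 0.35283
  l_7 = 0.24698
R₀ = Σ l_x m_x:
  age 2: 0.71000 × 1.1 = 0.7810
  age 3: 0.56800 × 1.2 = 0.6816
  age 4: 0.49416 × 1.2 = 0.5930
  age 5: 0.41509 × 1.1 = 0.4566
  age 6: 0.35283 × 0.6 = 0.2117
  age 7: 0.24698 × 0.9 = 0.2223
R₀ = 0.7810 + 0.6816 + 0.5930 + 0.4566 + 0.2117 + 0.2223 = 2.9462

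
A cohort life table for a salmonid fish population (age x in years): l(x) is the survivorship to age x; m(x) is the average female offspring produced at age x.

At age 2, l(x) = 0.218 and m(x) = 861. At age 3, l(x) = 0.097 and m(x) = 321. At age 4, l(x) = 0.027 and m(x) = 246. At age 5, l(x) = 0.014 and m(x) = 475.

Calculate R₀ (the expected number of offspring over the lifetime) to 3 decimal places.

232.127

R₀ = Σ l(x) m(x):
  age 2: 0.218 × 861 = 187.6980
  age 3: 0.097 × 321 = 31.1370
  age 4: 0.027 × 246 = 6.6420
  age 5: 0.014 × 475 = 6.6500
R₀ = 187.6980 + 31.1370 + 6.6420 + 6.6500 = 232.1270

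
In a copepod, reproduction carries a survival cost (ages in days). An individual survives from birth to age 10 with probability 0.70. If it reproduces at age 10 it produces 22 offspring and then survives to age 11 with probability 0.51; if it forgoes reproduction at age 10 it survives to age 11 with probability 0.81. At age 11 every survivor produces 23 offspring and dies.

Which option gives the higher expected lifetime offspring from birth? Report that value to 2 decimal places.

23.61

breed at age 10: R₀ = 0.70 × (22 + 0.51 × 23) = 0.70 × 33.7300 = 23.6110
delay to age 11: R₀ = 0.70 × (0.81 × 23) = 0.70 × 18.6300 = 13.0410
Higher: breed at age 10 (23.6110).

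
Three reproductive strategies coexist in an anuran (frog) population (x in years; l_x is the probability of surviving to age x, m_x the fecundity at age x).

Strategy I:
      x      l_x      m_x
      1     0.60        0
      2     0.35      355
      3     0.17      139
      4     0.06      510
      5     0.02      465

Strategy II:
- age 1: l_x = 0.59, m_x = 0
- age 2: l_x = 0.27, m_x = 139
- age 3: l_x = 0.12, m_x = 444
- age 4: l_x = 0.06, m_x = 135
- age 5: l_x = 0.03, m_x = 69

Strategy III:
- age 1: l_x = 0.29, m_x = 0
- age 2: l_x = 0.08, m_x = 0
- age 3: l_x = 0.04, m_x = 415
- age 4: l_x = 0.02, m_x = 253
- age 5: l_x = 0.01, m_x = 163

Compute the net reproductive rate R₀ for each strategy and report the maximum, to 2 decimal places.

187.78

Strategy I: R₀ = 0.60×0 + 0.35×355 + 0.17×139 + 0.06×510 + 0.02×465 = 187.7800
Strategy II: R₀ = 0.59×0 + 0.27×139 + 0.12×444 + 0.06×135 + 0.03×69 = 100.9800
Strategy III: R₀ = 0.29×0 + 0.08×0 + 0.04×415 + 0.02×253 + 0.01×163 = 23.2900
Highest R₀: strategy I with 187.7800.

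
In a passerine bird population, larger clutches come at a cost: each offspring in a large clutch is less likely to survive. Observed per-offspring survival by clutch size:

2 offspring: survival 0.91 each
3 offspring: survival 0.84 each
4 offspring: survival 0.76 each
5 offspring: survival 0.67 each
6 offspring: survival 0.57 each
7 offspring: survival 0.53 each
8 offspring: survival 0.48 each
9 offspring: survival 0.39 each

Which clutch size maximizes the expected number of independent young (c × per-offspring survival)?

8

Expected independent young = c × s(c):
  c=2: 2 × 0.91 = 1.820
  c=3: 3 × 0.84 = 2.520
  c=4: 4 × 0.76 = 3.040
  c=5: 5 × 0.67 = 3.350
  c=6: 6 × 0.57 = 3.420
  c=7: 7 × 0.53 = 3.710
  c=8: 8 × 0.48 = 3.840
  c=9: 9 × 0.39 = 3.510
Maximum at c = 8 (3.840 independent young).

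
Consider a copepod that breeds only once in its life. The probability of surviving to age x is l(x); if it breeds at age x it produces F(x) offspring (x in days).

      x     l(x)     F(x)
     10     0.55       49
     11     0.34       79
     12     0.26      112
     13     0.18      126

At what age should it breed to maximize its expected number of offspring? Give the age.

Expected offspring if breeding at age x = l(x) × F(x):
  age 10: 0.55 × 49 = 26.950
  age 11: 0.34 × 79 = 26.860
  age 12: 0.26 × 112 = 29.120
  age 13: 0.18 × 126 = 22.680
Maximum at age 12 (29.120).

12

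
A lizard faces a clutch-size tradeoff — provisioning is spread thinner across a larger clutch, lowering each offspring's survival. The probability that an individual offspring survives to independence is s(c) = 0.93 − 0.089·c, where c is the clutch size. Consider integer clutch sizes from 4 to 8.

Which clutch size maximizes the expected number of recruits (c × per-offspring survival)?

Expected recruits = c × s(c):
  c=4: 4 × 0.574 = 2.296
  c=5: 5 × 0.485 = 2.425
  c=6: 6 × 0.396 = 2.376
  c=7: 7 × 0.307 = 2.149
  c=8: 8 × 0.218 = 1.744
Maximum at c = 5 (2.425 recruits).

5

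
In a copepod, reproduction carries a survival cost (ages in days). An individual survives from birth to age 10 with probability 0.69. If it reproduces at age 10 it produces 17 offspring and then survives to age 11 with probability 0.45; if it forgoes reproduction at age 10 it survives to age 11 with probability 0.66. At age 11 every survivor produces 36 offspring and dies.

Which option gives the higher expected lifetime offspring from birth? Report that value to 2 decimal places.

22.91

breed at age 10: R₀ = 0.69 × (17 + 0.45 × 36) = 0.69 × 33.2000 = 22.9080
delay to age 11: R₀ = 0.69 × (0.66 × 36) = 0.69 × 23.7600 = 16.3944
Higher: breed at age 10 (22.9080).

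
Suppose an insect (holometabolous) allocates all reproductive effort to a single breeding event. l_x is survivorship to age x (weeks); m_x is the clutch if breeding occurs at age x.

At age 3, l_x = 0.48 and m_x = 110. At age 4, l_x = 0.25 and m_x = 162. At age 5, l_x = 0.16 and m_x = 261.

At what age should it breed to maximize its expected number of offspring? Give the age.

3

Expected offspring if breeding at age x = l_x × m_x:
  age 3: 0.48 × 110 = 52.800
  age 4: 0.25 × 162 = 40.500
  age 5: 0.16 × 261 = 41.760
Maximum at age 3 (52.800).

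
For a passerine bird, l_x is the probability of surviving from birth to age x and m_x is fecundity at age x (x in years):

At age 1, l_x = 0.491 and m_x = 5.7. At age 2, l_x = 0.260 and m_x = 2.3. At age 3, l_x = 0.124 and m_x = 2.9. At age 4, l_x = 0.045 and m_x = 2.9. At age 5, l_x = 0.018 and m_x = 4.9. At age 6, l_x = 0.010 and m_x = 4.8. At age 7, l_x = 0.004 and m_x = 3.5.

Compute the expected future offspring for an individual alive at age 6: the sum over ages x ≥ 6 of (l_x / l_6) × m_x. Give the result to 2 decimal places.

l_6 = 0.010. Conditional survival from age 6 to x is l_x / l_6.
  x=6: (0.010/0.010) × 4.8 = 4.8000
  x=7: (0.004/0.010) × 3.5 = 1.4000
Sum = 4.8000 + 1.4000 = 6.2000

6.20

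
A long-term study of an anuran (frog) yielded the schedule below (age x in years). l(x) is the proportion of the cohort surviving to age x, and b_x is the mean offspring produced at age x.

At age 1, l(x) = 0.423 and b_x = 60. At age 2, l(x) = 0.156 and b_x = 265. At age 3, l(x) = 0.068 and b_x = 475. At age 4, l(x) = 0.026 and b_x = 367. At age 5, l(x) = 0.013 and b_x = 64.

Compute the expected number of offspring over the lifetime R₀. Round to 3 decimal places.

R₀ = Σ l(x) b_x:
  age 1: 0.423 × 60 = 25.3800
  age 2: 0.156 × 265 = 41.3400
  age 3: 0.068 × 475 = 32.3000
  age 4: 0.026 × 367 = 9.5420
  age 5: 0.013 × 64 = 0.8320
R₀ = 25.3800 + 41.3400 + 32.3000 + 9.5420 + 0.8320 = 109.3940

109.394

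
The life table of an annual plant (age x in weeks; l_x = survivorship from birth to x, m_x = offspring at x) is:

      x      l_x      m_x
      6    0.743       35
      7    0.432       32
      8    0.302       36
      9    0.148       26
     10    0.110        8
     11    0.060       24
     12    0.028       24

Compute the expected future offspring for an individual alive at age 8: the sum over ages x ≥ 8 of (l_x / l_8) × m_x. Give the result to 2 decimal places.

58.65

l_8 = 0.302. Conditional survival from age 8 to x is l_x / l_8.
  x=8: (0.302/0.302) × 36 = 36.0000
  x=9: (0.148/0.302) × 26 = 12.7417
  x=10: (0.110/0.302) × 8 = 2.9139
  x=11: (0.060/0.302) × 24 = 4.7682
  x=12: (0.028/0.302) × 24 = 2.2252
Sum = 36.0000 + 12.7417 + 2.9139 + 4.7682 + 2.2252 = 58.6490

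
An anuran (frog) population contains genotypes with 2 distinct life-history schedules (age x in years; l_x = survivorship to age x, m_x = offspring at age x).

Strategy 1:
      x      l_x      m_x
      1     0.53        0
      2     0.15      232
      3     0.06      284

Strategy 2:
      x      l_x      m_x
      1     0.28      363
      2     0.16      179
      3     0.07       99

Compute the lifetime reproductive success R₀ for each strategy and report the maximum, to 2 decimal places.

137.21

Strategy 1: R₀ = 0.53×0 + 0.15×232 + 0.06×284 = 51.8400
Strategy 2: R₀ = 0.28×363 + 0.16×179 + 0.07×99 = 137.2100
Highest R₀: strategy 2 with 137.2100.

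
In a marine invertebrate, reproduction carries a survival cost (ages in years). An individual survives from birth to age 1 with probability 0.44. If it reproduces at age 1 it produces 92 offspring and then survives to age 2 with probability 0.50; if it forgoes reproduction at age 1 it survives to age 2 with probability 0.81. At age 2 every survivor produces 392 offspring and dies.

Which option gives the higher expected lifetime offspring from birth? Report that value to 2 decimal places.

139.71

breed at age 1: R₀ = 0.44 × (92 + 0.50 × 392) = 0.44 × 288.0000 = 126.7200
delay to age 2: R₀ = 0.44 × (0.81 × 392) = 0.44 × 317.5200 = 139.7088
Higher: delay to age 2 (139.7088).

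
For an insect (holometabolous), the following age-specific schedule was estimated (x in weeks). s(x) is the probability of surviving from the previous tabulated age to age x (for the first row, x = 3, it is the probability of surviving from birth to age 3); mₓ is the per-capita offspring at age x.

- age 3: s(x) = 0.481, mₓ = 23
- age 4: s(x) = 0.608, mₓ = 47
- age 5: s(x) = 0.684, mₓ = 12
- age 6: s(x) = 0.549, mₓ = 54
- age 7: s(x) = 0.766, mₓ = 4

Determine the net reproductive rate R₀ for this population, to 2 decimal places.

33.48

Survivorship from birth: l_x = s_3·s_4·…·s_x.
  l_3 = 0.48100
  l_4 = 0.29245
  l_5 = 0.20003
  l_6 = 0.10982
  l_7 = 0.08412
R₀ = Σ l_x mₓ:
  age 3: 0.48100 × 23 = 11.0630
  age 4: 0.29245 × 47 = 13.7451
  age 5: 0.20003 × 12 = 2.4004
  age 6: 0.10982 × 54 = 5.9303
  age 7: 0.08412 × 4 = 0.3365
R₀ = 11.0630 + 13.7451 + 2.4004 + 5.9303 + 0.3365 = 33.4753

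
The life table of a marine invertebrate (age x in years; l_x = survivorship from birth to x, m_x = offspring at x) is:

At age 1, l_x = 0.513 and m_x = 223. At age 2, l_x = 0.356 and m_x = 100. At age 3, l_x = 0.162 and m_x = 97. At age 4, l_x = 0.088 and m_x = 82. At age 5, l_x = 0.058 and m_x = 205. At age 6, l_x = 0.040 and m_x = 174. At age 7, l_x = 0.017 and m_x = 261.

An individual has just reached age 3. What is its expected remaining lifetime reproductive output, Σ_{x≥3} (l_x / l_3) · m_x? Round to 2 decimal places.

l_3 = 0.162. Conditional survival from age 3 to x is l_x / l_3.
  x=3: (0.162/0.162) × 97 = 97.0000
  x=4: (0.088/0.162) × 82 = 44.5432
  x=5: (0.058/0.162) × 205 = 73.3951
  x=6: (0.040/0.162) × 174 = 42.9630
  x=7: (0.017/0.162) × 261 = 27.3889
Sum = 97.0000 + 44.5432 + 73.3951 + 42.9630 + 27.3889 = 285.2901

285.29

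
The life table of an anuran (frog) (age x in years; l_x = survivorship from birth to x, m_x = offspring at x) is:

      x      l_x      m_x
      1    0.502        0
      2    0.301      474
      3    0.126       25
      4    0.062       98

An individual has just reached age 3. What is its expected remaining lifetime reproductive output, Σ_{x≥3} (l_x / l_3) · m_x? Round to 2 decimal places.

l_3 = 0.126. Conditional survival from age 3 to x is l_x / l_3.
  x=3: (0.126/0.126) × 25 = 25.0000
  x=4: (0.062/0.126) × 98 = 48.2222
Sum = 25.0000 + 48.2222 = 73.2222

73.22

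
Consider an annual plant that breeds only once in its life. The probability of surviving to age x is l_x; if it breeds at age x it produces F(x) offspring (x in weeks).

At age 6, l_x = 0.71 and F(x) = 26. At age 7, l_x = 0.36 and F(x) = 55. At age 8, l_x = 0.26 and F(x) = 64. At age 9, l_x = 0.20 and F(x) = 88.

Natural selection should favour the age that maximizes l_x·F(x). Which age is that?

7

Expected offspring if breeding at age x = l_x × F(x):
  age 6: 0.71 × 26 = 18.460
  age 7: 0.36 × 55 = 19.800
  age 8: 0.26 × 64 = 16.640
  age 9: 0.20 × 88 = 17.600
Maximum at age 7 (19.800).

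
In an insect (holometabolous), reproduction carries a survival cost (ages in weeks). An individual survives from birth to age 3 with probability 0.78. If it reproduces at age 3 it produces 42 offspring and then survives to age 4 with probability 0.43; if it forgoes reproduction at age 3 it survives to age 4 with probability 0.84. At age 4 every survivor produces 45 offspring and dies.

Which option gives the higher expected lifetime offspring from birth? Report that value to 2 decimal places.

47.85

breed at age 3: R₀ = 0.78 × (42 + 0.43 × 45) = 0.78 × 61.3500 = 47.8530
delay to age 4: R₀ = 0.78 × (0.84 × 45) = 0.78 × 37.8000 = 29.4840
Higher: breed at age 3 (47.8530).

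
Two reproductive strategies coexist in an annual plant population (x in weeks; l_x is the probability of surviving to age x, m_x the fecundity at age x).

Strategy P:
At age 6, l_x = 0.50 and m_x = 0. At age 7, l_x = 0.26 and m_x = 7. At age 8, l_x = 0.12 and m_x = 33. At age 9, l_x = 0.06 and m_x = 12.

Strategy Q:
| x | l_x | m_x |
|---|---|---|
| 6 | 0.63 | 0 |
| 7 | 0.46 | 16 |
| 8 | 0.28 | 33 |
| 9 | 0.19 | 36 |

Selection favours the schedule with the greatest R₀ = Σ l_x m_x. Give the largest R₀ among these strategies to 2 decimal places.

Strategy P: R₀ = 0.50×0 + 0.26×7 + 0.12×33 + 0.06×12 = 6.5000
Strategy Q: R₀ = 0.63×0 + 0.46×16 + 0.28×33 + 0.19×36 = 23.4400
Highest R₀: strategy Q with 23.4400.

23.44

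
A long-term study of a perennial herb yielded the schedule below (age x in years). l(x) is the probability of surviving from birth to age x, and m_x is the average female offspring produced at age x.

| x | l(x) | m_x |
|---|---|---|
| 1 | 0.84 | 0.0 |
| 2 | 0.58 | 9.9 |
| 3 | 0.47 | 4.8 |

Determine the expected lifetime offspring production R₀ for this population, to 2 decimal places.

8.00

R₀ = Σ l(x) m_x:
  age 1: 0.84 × 0.0 = 0.0000
  age 2: 0.58 × 9.9 = 5.7420
  age 3: 0.47 × 4.8 = 2.2560
R₀ = 0.0000 + 5.7420 + 2.2560 = 7.9980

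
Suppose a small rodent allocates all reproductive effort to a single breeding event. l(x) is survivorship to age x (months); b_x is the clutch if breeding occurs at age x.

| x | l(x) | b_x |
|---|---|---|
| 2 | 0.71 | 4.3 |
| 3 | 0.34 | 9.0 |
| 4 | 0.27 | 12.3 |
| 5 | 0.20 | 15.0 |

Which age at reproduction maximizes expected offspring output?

Expected offspring if breeding at age x = l(x) × b_x:
  age 2: 0.71 × 4.3 = 3.053
  age 3: 0.34 × 9.0 = 3.060
  age 4: 0.27 × 12.3 = 3.321
  age 5: 0.20 × 15.0 = 3.000
Maximum at age 4 (3.321).

4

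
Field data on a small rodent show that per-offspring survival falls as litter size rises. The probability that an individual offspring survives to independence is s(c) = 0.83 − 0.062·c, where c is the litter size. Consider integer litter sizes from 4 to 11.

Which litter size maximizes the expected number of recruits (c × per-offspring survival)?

7

Expected recruits = c × s(c):
  c=4: 4 × 0.582 = 2.328
  c=5: 5 × 0.520 = 2.600
  c=6: 6 × 0.458 = 2.748
  c=7: 7 × 0.396 = 2.772
  c=8: 8 × 0.334 = 2.672
  c=9: 9 × 0.272 = 2.448
  c=10: 10 × 0.210 = 2.100
  c=11: 11 × 0.148 = 1.628
Maximum at c = 7 (2.772 recruits).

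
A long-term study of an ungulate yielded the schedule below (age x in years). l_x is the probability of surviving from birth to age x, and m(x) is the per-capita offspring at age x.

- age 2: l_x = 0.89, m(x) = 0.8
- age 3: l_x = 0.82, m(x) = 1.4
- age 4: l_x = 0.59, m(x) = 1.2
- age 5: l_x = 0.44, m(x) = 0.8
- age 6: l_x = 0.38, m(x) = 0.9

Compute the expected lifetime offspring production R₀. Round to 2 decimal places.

3.26

R₀ = Σ l_x m(x):
  age 2: 0.89 × 0.8 = 0.7120
  age 3: 0.82 × 1.4 = 1.1480
  age 4: 0.59 × 1.2 = 0.7080
  age 5: 0.44 × 0.8 = 0.3520
  age 6: 0.38 × 0.9 = 0.3420
R₀ = 0.7120 + 1.1480 + 0.7080 + 0.3520 + 0.3420 = 3.2620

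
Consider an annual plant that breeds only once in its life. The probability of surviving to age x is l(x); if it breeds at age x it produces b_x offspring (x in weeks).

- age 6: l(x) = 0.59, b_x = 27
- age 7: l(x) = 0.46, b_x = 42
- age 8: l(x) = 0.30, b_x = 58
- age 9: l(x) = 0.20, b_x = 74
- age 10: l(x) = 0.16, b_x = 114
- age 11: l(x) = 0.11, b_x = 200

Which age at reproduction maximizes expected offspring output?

11

Expected offspring if breeding at age x = l(x) × b_x:
  age 6: 0.59 × 27 = 15.930
  age 7: 0.46 × 42 = 19.320
  age 8: 0.30 × 58 = 17.400
  age 9: 0.20 × 74 = 14.800
  age 10: 0.16 × 114 = 18.240
  age 11: 0.11 × 200 = 22.000
Maximum at age 11 (22.000).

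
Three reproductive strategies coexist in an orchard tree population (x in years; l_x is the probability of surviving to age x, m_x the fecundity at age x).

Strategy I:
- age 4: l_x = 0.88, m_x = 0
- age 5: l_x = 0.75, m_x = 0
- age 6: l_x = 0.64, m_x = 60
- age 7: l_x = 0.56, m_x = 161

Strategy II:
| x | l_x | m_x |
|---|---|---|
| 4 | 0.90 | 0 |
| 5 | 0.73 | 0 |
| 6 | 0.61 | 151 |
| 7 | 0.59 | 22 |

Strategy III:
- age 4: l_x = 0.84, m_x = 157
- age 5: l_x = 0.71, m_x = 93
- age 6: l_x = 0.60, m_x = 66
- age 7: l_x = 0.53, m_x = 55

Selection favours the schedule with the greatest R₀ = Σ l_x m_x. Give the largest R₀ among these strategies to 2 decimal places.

266.66

Strategy I: R₀ = 0.88×0 + 0.75×0 + 0.64×60 + 0.56×161 = 128.5600
Strategy II: R₀ = 0.90×0 + 0.73×0 + 0.61×151 + 0.59×22 = 105.0900
Strategy III: R₀ = 0.84×157 + 0.71×93 + 0.60×66 + 0.53×55 = 266.6600
Highest R₀: strategy III with 266.6600.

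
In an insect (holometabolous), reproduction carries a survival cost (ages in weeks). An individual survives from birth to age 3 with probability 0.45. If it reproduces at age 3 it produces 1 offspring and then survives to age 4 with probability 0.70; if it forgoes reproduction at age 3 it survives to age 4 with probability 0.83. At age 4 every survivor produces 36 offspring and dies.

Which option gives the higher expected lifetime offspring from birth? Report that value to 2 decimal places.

13.45

breed at age 3: R₀ = 0.45 × (1 + 0.70 × 36) = 0.45 × 26.2000 = 11.7900
delay to age 4: R₀ = 0.45 × (0.83 × 36) = 0.45 × 29.8800 = 13.4460
Higher: delay to age 4 (13.4460).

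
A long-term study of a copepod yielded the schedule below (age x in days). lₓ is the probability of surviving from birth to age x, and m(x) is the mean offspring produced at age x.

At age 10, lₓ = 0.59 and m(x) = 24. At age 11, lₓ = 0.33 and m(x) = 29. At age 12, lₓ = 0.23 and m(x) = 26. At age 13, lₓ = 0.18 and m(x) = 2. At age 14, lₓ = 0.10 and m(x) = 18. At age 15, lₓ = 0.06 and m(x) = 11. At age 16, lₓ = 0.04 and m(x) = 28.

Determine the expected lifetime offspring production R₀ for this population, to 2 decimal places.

R₀ = Σ lₓ m(x):
  age 10: 0.59 × 24 = 14.1600
  age 11: 0.33 × 29 = 9.5700
  age 12: 0.23 × 26 = 5.9800
  age 13: 0.18 × 2 = 0.3600
  age 14: 0.10 × 18 = 1.8000
  age 15: 0.06 × 11 = 0.6600
  age 16: 0.04 × 28 = 1.1200
R₀ = 14.1600 + 9.5700 + 5.9800 + 0.3600 + 1.8000 + 0.6600 + 1.1200 = 33.6500

33.65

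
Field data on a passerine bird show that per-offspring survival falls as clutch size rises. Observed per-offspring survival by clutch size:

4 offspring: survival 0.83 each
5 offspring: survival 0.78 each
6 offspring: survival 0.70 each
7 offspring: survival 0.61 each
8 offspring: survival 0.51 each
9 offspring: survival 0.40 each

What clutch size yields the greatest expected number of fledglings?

Expected fledglings = c × s(c):
  c=4: 4 × 0.83 = 3.320
  c=5: 5 × 0.78 = 3.900
  c=6: 6 × 0.70 = 4.200
  c=7: 7 × 0.61 = 4.270
  c=8: 8 × 0.51 = 4.080
  c=9: 9 × 0.40 = 3.600
Maximum at c = 7 (4.270 fledglings).

7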